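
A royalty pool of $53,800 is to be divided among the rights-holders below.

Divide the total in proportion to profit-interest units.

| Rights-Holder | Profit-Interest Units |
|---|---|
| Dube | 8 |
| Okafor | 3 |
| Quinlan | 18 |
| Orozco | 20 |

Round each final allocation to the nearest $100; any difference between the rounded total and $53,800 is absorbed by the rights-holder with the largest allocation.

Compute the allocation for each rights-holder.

Dube: $8,800 · Okafor: $3,300 · Quinlan: $19,800 · Orozco: $21,900

Total profit-interest units = 49.
Proportional shares: Dube 8/49 × $53,800 = 8,783.67; Okafor 3/49 × $53,800 = 3,293.88; Quinlan 18/49 × $53,800 = 19,763.27; Orozco 20/49 × $53,800 = 21,959.18.
At nearest $100: Dube $8,800; Okafor $3,300; Quinlan $19,800; Orozco $22,000. Sum = $53,900.
Difference $53,800 − $53,900 = −$100 applied to largest allocation (Orozco): Orozco becomes $21,900.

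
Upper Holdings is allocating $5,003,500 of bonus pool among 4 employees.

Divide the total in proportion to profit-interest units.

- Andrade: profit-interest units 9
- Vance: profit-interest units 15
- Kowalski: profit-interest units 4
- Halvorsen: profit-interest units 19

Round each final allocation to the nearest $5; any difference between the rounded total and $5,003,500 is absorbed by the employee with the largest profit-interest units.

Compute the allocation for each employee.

Combined profit-interest units = 9 + 15 + 4 + 19 = 47.
Raw shares: Andrade 958,117.02; Vance 1,596,861.70; Kowalski 425,829.79; Halvorsen 2,022,691.49.
After rounding ($5): Andrade $958,115; Vance $1,596,860; Kowalski $425,830; Halvorsen $2,022,690. Sum = $5,003,495.
Difference $5,003,500 − $5,003,495 = +$5 applied to largest profit-interest units (Halvorsen): Halvorsen becomes $2,022,695.

Andrade: $958,115 · Vance: $1,596,860 · Kowalski: $425,830 · Halvorsen: $2,022,695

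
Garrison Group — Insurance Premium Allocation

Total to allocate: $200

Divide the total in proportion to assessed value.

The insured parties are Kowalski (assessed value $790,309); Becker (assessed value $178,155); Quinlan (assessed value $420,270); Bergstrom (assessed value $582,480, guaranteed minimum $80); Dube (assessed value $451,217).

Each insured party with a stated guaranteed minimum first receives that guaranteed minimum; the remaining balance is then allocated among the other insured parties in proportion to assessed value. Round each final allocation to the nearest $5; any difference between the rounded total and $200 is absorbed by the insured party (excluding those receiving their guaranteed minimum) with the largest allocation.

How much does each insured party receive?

Kowalski: $55 · Becker: $10 · Quinlan: $25 · Bergstrom: $80 · Dube: $30

Minimums first: Bergstrom $80. Residual $120.
Residual split over remaining assessed value 1,839,951: Kowalski 51.54 → $50; Becker 11.62 → $10; Quinlan 27.41 → $25; Dube 29.43 → $30.
Rounding difference +$5 applied to Kowalski → $55.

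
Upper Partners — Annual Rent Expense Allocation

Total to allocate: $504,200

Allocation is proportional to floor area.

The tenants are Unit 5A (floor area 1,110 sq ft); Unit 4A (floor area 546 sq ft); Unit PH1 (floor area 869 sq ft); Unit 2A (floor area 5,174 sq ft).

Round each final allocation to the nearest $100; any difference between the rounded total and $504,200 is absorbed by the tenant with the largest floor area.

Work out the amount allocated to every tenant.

Combined floor area = 1,110 + 546 + 869 + 5,174 = 7,699.
Unrounded shares: Unit 5A 72,692.82; Unit 4A 35,757.01; Unit PH1 56,909.96; Unit 2A 338,840.21.
At nearest $100: Unit 5A $72,700; Unit 4A $35,800; Unit PH1 $56,900; Unit 2A $338,800. Sum = $504,200.
No rounding difference to absorb.

Unit 5A: $72,700 · Unit 4A: $35,800 · Unit PH1: $56,900 · Unit 2A: $338,800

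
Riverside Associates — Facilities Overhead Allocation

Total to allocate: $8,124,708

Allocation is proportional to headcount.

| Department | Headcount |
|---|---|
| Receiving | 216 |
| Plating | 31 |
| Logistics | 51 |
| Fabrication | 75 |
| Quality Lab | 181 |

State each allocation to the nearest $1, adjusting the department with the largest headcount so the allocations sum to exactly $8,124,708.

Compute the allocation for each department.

Sum of headcount: 554.
Unrounded shares: Receiving 216/554 × $8,124,708 = 3,167,756.19; Plating 31/554 × $8,124,708 = 454,631.68; Logistics 51/554 × $8,124,708 = 747,942.43; Fabrication 75/554 × $8,124,708 = 1,099,915.34; Quality Lab 181/554 × $8,124,708 = 2,654,462.36.
At nearest $1: Receiving $3,167,756; Plating $454,632; Logistics $747,942; Fabrication $1,099,915; Quality Lab $2,654,462. Sum = $8,124,707.
Difference $8,124,708 − $8,124,707 = +$1 applied to largest headcount (Receiving): Receiving becomes $3,167,757.

Receiving: $3,167,757 | Plating: $454,632 | Logistics: $747,942 | Fabrication: $1,099,915 | Quality Lab: $2,654,462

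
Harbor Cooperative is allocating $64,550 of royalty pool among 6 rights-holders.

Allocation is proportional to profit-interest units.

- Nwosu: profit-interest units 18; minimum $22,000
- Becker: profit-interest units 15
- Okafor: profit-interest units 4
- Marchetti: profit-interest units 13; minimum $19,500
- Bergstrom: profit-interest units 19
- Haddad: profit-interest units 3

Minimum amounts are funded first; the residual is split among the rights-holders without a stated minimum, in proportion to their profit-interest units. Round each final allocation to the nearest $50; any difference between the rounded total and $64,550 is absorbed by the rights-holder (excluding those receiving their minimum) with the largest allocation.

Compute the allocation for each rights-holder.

Minimums first: Nwosu $22,000; Marchetti $19,500. Balance $23,050.
Balance split over remaining profit-interest units 41: Becker 8,432.93 → $8,450; Okafor 2,248.78 → $2,250; Bergstrom 10,681.71 → $10,700; Haddad 1,686.59 → $1,700.
Rounding difference −$50 applied to Bergstrom → $10,650.

Nwosu: $22,000 | Becker: $8,450 | Okafor: $2,250 | Marchetti: $19,500 | Bergstrom: $10,650 | Haddad: $1,700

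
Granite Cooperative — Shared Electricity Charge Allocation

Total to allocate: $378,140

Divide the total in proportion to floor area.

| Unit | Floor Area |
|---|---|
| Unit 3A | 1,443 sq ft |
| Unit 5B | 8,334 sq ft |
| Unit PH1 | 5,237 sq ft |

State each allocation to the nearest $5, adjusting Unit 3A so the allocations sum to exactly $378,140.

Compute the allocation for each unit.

Total floor area = 15,014.
Proportional shares: Unit 3A 1,443/15,014 × $378,140 = 36,343.15; Unit 5B 8,334/15,014 × $378,140 = 209,898.68; Unit PH1 5,237/15,014 × $378,140 = 131,898.17.
Rounded to nearest $5: Unit 3A $36,345; Unit 5B $209,900; Unit PH1 $131,900. Sum = $378,145.
Difference $378,140 − $378,145 = −$5 applied to Unit 3A: Unit 3A becomes $36,340.

Unit 3A: $36,340 · Unit 5B: $209,900 · Unit PH1: $131,900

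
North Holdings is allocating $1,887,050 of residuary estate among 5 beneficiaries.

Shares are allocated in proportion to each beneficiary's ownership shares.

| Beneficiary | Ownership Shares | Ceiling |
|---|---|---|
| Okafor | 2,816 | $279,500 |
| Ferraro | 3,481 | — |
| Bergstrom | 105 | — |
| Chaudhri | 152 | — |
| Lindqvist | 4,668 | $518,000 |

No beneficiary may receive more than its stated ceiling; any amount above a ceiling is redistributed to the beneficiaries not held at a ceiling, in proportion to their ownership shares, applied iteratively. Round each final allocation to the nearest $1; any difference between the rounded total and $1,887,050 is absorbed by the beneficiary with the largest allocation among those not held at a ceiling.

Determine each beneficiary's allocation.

Okafor: $279,500; Ferraro: $1,014,640; Bergstrom: $30,605; Chaudhri: $44,305; Lindqvist: $518,000

Combined ownership shares = 11,222.
Pro-rata shares before constraints: Okafor 473,528.14; Ferraro 585,352.08; Bergstrom 17,656.41; Chaudhri 25,559.76; Lindqvist 784,953.61.
Capped: Okafor ($279,500), Lindqvist ($518,000); residual $1,089,550 reallocated over remaining ownership shares 3,738.
Remaining shares: Ferraro 1,014,639.79 → $1,014,640; Bergstrom 30,605.34 → $30,605; Chaudhri 44,304.87 → $44,305.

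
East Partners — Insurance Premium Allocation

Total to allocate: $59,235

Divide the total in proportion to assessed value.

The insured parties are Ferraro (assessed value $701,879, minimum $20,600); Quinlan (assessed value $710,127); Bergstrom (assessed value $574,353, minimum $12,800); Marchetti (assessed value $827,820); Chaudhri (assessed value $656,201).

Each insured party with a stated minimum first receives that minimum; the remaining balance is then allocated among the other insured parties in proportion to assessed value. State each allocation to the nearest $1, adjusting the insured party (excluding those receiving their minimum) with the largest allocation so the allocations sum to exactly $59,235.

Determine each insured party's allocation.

Ferraro: $20,600; Quinlan: $8,361; Bergstrom: $12,800; Marchetti: $9,748; Chaudhri: $7,726

Guaranteed amounts: Ferraro $20,600; Bergstrom $12,800. Balance $25,835.
Balance split over remaining assessed value 2,194,148: Quinlan 8,361.39 → $8,361; Marchetti 9,747.17 → $9,747; Chaudhri 7,726.44 → $7,726.
Rounding difference +$1 applied to Marchetti → $9,748.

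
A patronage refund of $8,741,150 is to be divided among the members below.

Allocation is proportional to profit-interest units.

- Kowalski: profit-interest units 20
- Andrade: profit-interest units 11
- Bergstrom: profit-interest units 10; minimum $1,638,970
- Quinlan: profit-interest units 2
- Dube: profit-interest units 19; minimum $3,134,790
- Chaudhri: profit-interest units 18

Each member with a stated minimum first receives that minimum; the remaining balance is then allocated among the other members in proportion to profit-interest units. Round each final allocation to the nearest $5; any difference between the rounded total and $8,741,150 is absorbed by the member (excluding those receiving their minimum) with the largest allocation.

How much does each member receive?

Fund the minimums — Bergstrom $1,638,970; Dube $3,134,790. Balance $3,967,390.
Balance split over remaining profit-interest units 51: Kowalski 1,555,839.22 → $1,555,840; Andrade 855,711.57 → $855,710; Quinlan 155,583.92 → $155,585; Chaudhri 1,400,255.29 → $1,400,255.

Kowalski: $1,555,840 | Andrade: $855,710 | Bergstrom: $1,638,970 | Quinlan: $155,585 | Dube: $3,134,790 | Chaudhri: $1,400,255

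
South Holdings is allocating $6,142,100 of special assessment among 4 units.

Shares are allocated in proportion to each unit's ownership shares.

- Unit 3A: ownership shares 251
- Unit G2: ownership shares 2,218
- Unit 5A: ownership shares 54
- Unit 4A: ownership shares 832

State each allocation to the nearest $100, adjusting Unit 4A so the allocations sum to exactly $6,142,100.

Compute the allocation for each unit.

Ownership shares total: 3,355.
Raw shares: Unit 3A 251/3,355 × $6,142,100 = 459,513.29; Unit G2 2,218/3,355 × $6,142,100 = 4,060,559.70; Unit 5A 54/3,355 × $6,142,100 = 98,859.43; Unit 4A 832/3,355 × $6,142,100 = 1,523,167.57.
Rounded to nearest $100: Unit 3A $459,500; Unit G2 $4,060,600; Unit 5A $98,900; Unit 4A $1,523,200. Sum = $6,142,200.
Difference $6,142,100 − $6,142,200 = −$100 applied to Unit 4A: Unit 4A becomes $1,523,100.

Unit 3A: $459,500 | Unit G2: $4,060,600 | Unit 5A: $98,900 | Unit 4A: $1,523,100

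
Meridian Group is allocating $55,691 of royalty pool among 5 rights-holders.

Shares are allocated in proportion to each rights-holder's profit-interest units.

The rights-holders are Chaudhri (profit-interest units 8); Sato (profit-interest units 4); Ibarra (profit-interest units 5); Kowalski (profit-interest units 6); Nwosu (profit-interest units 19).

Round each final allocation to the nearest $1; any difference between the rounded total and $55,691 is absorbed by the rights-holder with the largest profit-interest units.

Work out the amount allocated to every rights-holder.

Combined profit-interest units = 8 + 4 + 5 + 6 + 19 = 42.
Raw shares: Chaudhri 10,607.81; Sato 5,303.90; Ibarra 6,629.88; Kowalski 7,955.86; Nwosu 25,193.55.
After rounding ($1): Chaudhri $10,608; Sato $5,304; Ibarra $6,630; Kowalski $7,956; Nwosu $25,194. Sum = $55,692.
Difference $55,691 − $55,692 = −$1 applied to largest profit-interest units (Nwosu): Nwosu becomes $25,193.

Chaudhri: $10,608 | Sato: $5,304 | Ibarra: $6,630 | Kowalski: $7,956 | Nwosu: $25,193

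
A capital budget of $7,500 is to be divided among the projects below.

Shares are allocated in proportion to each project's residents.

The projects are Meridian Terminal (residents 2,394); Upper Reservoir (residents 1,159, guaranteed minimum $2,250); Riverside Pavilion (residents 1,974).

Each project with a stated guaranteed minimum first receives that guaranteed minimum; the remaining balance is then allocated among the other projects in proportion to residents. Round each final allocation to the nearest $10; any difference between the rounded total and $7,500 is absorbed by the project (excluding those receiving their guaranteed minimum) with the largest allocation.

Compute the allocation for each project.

Guaranteed amounts: Upper Reservoir $2,250. Residual $5,250.
Residual split over remaining residents 4,368: Meridian Terminal 2,877.40 → $2,880; Riverside Pavilion 2,372.60 → $2,370.

Meridian Terminal: $2,880; Upper Reservoir: $2,250; Riverside Pavilion: $2,370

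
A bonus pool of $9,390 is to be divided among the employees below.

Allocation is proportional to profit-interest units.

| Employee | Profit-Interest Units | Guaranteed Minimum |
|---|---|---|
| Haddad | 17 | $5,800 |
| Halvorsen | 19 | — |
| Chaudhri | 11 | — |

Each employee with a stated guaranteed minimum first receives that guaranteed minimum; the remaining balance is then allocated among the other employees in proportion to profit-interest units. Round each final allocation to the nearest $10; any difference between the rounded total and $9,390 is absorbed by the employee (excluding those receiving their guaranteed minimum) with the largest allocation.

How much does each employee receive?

Haddad: $5,800 | Halvorsen: $2,270 | Chaudhri: $1,320

Minimums first: Haddad $5,800. Remaining pool $3,590.
Remaining pool split over remaining profit-interest units 30: Halvorsen 2,273.67 → $2,270; Chaudhri 1,316.33 → $1,320.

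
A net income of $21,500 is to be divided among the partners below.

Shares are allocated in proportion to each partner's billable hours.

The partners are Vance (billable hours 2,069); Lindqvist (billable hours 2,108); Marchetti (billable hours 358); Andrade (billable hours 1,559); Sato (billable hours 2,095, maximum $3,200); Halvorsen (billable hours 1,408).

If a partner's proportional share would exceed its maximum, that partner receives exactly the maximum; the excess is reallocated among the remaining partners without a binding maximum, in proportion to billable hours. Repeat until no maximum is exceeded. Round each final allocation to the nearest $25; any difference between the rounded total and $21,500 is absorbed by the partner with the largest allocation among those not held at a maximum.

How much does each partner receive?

Vance: $5,050 · Lindqvist: $5,150 · Marchetti: $875 · Andrade: $3,800 · Sato: $3,200 · Halvorsen: $3,425

Billable hours total: 9,597.
Unconstrained shares: Vance 4,635.15; Lindqvist 4,722.52; Marchetti 802.02; Andrade 3,492.60; Sato 4,693.39; Halvorsen 3,154.32.
Held at cap: Sato ($3,200); remaining pool $18,300 reallocated over remaining billable hours 7,502.
Shares after redistribution: Vance 5,047.01 → $5,050; Lindqvist 5,142.15 → $5,150; Marchetti 873.29 → $875; Andrade 3,802.95 → $3,800; Halvorsen 3,434.60 → $3,425.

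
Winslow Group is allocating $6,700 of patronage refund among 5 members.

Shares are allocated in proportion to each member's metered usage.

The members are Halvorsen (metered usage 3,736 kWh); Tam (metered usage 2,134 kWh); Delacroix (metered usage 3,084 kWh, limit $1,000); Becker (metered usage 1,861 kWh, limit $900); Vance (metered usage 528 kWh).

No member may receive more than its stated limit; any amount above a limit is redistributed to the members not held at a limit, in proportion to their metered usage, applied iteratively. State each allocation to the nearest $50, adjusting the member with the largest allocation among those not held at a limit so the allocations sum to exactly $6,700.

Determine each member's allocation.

Combined metered usage = 11,343.
Pro-rata shares before constraints: Halvorsen 2,206.75; Tam 1,260.50; Delacroix 1,821.63; Becker 1,099.24; Vance 311.88.
Capped: Delacroix ($1,000), Becker ($900); remaining pool $4,800 reallocated over remaining metered usage 6,398.
Shares after redistribution: Halvorsen 2,802.88 → $2,800; Tam 1,601.00 → $1,600; Vance 396.12 → $400.

Halvorsen: $2,800 | Tam: $1,600 | Delacroix: $1,000 | Becker: $900 | Vance: $400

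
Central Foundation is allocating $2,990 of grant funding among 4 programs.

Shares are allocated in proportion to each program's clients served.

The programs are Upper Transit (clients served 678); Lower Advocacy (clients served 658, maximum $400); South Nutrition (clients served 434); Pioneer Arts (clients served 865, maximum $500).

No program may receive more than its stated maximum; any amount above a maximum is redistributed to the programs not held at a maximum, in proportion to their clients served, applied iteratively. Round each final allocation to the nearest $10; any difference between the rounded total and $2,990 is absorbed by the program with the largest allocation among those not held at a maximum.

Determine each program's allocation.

Upper Transit: $1,270 · Lower Advocacy: $400 · South Nutrition: $820 · Pioneer Arts: $500

Clients served total: 2,635.
Unconstrained shares: Upper Transit 769.34; Lower Advocacy 746.65; South Nutrition 492.47; Pioneer Arts 981.54.
Held at cap: Lower Advocacy ($400), Pioneer Arts ($500); residual $2,090 reallocated over remaining clients served 1,112.
Remaining shares: Upper Transit 1,274.30 → $1,270; South Nutrition 815.70 → $820.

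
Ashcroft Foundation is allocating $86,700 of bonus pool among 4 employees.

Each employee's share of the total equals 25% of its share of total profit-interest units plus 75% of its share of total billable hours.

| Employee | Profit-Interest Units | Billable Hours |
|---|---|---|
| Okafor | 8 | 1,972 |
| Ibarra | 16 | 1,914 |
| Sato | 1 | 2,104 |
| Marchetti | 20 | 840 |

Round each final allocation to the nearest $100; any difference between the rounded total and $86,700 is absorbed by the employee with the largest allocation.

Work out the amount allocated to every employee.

Okafor: $22,600; Ibarra: $26,000; Sato: $20,500; Marchetti: $17,600

Totals — profit-interest units 45, billable hours 6,830.
Blended shares (25% profit-interest units + 75% billable hours): Okafor 0.2610; Ibarra 0.2991; Sato 0.2366; Marchetti 0.2034.
Unrounded shares: Okafor 22,627.76; Ibarra 25,928.90; Sato 20,512.79; Marchetti 17,630.55.
At nearest $100: Okafor $22,600; Ibarra $25,900; Sato $20,500; Marchetti $17,600. Sum = $86,600.
Difference $86,700 − $86,600 = +$100 applied to largest allocation (Ibarra): Ibarra becomes $26,000.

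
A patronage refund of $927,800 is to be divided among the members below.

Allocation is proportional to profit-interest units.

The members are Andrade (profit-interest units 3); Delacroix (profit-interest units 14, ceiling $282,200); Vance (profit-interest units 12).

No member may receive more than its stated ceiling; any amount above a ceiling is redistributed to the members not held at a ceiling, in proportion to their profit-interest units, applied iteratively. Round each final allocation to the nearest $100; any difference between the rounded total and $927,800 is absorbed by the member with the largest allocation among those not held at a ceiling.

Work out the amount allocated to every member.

Andrade: $129,100 · Delacroix: $282,200 · Vance: $516,500

Sum of profit-interest units: 29.
Unconstrained shares: Andrade 95,979.31; Delacroix 447,903.45; Vance 383,917.24.
Cap binds for Delacroix ($282,200); remaining pool $645,600 reallocated over remaining profit-interest units 15.
Redistributed shares: Andrade 129,120.00 → $129,100; Vance 516,480.00 → $516,500.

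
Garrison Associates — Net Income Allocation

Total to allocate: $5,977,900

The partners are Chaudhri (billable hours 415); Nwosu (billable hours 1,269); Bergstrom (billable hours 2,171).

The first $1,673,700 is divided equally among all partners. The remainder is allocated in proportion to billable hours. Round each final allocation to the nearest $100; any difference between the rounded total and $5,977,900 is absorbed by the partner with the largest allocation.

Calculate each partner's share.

Chaudhri: $1,021,300 · Nwosu: $1,974,800 · Bergstrom: $2,981,800

First tranche $1,673,700 split equally: $557,900 each.
Remainder $4,304,200 by billable hours (total 3,855): Chaudhri 463,357.46 → $463,400; Nwosu 1,416,868.95 → $1,416,900; Bergstrom 2,423,973.59 → $2,424,000.
Rounding difference −$100 on remainder applied to Bergstrom.
Totals: Chaudhri $557,900 + $463,400 = $1,021,300; Nwosu $557,900 + $1,416,900 = $1,974,800; Bergstrom $557,900 + $2,423,900 = $2,981,800.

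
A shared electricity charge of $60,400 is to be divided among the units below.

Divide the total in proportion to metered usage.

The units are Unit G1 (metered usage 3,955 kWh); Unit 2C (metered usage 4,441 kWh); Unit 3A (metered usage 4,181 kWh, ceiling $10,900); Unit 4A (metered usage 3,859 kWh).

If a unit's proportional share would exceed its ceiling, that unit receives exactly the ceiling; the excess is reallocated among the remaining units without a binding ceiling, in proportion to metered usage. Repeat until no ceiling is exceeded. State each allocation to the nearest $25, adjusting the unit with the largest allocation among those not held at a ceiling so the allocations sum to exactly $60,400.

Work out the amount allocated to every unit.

Unit G1: $15,975 · Unit 2C: $17,950 · Unit 3A: $10,900 · Unit 4A: $15,575

Total metered usage = 16,436.
Proportional shares (ignoring caps): Unit G1 14,534.07; Unit 2C 16,320.05; Unit 3A 15,364.59; Unit 4A 14,181.28.
Capped: Unit 3A ($10,900); residual $49,500 reallocated over remaining metered usage 12,255.
Shares after redistribution: Unit G1 15,974.91 → $15,975; Unit 2C 17,937.94 → $17,950; Unit 4A 15,587.15 → $15,575.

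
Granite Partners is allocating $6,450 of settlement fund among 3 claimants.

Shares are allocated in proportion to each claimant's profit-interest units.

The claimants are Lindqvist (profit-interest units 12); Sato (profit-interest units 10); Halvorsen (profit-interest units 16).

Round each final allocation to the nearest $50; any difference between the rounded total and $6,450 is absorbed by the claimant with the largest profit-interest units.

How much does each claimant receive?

Lindqvist: $2,050; Sato: $1,700; Halvorsen: $2,700

Combined profit-interest units = 12 + 10 + 16 = 38.
Pro-rata amounts: Lindqvist 2,036.84; Sato 1,697.37; Halvorsen 2,715.79.
After rounding ($50): Lindqvist $2,050; Sato $1,700; Halvorsen $2,700. Sum = $6,450.
Sum already equals the total — no adjustment.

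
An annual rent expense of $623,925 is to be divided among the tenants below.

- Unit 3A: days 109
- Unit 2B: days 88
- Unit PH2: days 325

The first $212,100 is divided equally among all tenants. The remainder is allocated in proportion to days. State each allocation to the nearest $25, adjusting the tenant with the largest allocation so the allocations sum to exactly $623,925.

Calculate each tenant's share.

$212,100 shared equally gives $70,700 per tenant.
Remainder $411,825 by days (total 522): Unit 3A 85,994.11 → $86,000; Unit 2B 69,426.44 → $69,425; Unit PH2 256,404.45 → $256,400.
Totals: Unit 3A $70,700 + $86,000 = $156,700; Unit 2B $70,700 + $69,425 = $140,125; Unit PH2 $70,700 + $256,400 = $327,100.

Unit 3A: $156,700 · Unit 2B: $140,125 · Unit PH2: $327,100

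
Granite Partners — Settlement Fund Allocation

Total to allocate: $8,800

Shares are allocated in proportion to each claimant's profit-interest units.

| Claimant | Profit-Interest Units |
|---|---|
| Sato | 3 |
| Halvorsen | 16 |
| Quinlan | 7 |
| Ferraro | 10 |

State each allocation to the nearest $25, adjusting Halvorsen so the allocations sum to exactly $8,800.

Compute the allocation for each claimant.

Sum of profit-interest units: 36.
Proportional shares: Sato 3/36 × $8,800 = 733.33; Halvorsen 16/36 × $8,800 = 3,911.11; Quinlan 7/36 × $8,800 = 1,711.11; Ferraro 10/36 × $8,800 = 2,444.44.
At nearest $25: Sato $725; Halvorsen $3,900; Quinlan $1,700; Ferraro $2,450. Sum = $8,775.
Difference $8,800 − $8,775 = +$25 applied to Halvorsen: Halvorsen becomes $3,925.

Sato: $725; Halvorsen: $3,925; Quinlan: $1,700; Ferraro: $2,450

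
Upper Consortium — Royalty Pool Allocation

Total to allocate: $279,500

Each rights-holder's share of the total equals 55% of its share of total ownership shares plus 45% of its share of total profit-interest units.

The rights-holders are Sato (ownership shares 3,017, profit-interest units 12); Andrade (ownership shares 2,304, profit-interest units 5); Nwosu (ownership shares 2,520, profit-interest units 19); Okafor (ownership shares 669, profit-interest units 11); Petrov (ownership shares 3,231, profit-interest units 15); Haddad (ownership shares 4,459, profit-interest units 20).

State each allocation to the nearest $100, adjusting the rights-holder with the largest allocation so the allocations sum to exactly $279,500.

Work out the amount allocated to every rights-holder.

Ownership shares total 16,200; profit-interest units total 82.
Blended shares (55% ownership shares + 45% profit-interest units): Sato 0.1683; Andrade 0.1057; Nwosu 0.1898; Okafor 0.0831; Petrov 0.1920; Haddad 0.2611.
Raw shares: Sato 47,035.01; Andrade 29,532.32; Nwosu 53,055.77; Okafor 23,220.53; Petrov 53,667.22; Haddad 72,989.16.
After rounding ($100): Sato $47,000; Andrade $29,500; Nwosu $53,100; Okafor $23,200; Petrov $53,700; Haddad $73,000. Sum = $279,500.
Rounded total matches; no reconciliation needed.

Sato: $47,000 · Andrade: $29,500 · Nwosu: $53,100 · Okafor: $23,200 · Petrov: $53,700 · Haddad: $73,000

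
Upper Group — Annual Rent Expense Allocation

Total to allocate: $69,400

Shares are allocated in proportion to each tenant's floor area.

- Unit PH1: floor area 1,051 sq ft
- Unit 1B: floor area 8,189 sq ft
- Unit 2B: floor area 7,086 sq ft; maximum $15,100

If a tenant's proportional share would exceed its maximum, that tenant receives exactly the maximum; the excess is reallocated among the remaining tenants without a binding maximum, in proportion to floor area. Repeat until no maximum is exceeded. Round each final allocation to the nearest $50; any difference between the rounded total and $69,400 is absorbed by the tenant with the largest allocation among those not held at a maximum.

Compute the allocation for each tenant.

Unit PH1: $6,200 | Unit 1B: $48,100 | Unit 2B: $15,100

Total floor area = 16,326.
Proportional shares (ignoring caps): Unit PH1 4,467.68; Unit 1B 34,810.52; Unit 2B 30,121.79.
Capped: Unit 2B ($15,100); balance $54,300 reallocated over remaining floor area 9,240.
Shares after redistribution: Unit PH1 6,176.33 → $6,200; Unit 1B 48,123.67 → $48,100.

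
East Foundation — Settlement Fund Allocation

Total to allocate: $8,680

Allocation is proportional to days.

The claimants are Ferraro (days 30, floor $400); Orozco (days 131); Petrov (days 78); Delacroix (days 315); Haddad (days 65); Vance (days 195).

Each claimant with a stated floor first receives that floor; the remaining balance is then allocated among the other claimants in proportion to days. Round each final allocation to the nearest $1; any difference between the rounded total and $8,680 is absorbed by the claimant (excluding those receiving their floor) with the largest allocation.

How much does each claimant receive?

Guaranteed amounts: Ferraro $400. Residual $8,280.
Residual split over remaining days 784: Orozco 1,383.52 → $1,384; Petrov 823.78 → $824; Delacroix 3,326.79 → $3,327; Haddad 686.48 → $686; Vance 2,059.44 → $2,059.

Ferraro: $400 | Orozco: $1,384 | Petrov: $824 | Delacroix: $3,327 | Haddad: $686 | Vance: $2,059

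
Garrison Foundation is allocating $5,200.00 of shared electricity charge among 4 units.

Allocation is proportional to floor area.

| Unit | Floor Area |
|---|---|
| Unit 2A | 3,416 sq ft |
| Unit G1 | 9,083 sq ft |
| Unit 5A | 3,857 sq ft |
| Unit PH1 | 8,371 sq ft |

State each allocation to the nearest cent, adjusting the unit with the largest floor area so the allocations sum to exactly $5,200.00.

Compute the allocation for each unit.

Unit 2A: $718.37 · Unit G1: $1,910.13 · Unit 5A: $811.11 · Unit PH1: $1,760.39

Total floor area = 3,416 + 9,083 + 3,857 + 8,371 = 24,727.
Proportional shares: Unit 2A 718.3726; Unit G1 1,910.1225; Unit 5A 811.1134; Unit PH1 1,760.3915.
After rounding (cent): Unit 2A $718.37; Unit G1 $1,910.12; Unit 5A $811.11; Unit PH1 $1,760.39. Sum = $5,199.99.
Difference $5,200.00 − $5,199.99 = +$0.01 applied to largest floor area (Unit G1): Unit G1 becomes $1,910.13.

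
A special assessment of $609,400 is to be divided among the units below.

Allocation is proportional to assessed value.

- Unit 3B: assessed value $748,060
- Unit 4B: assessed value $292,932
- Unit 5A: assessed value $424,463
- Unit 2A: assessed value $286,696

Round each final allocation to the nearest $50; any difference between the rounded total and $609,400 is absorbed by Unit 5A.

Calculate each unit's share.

Unit 3B: $260,200 | Unit 4B: $101,900 | Unit 5A: $147,600 | Unit 2A: $99,700

Combined assessed value = 1,752,151.
Proportional shares: Unit 3B 748,060/1,752,151 × $609,400 = 260,176.07; Unit 4B 292,932/1,752,151 × $609,400 = 101,882.06; Unit 5A 424,463/1,752,151 × $609,400 = 147,628.69; Unit 2A 286,696/1,752,151 × $609,400 = 99,713.18.
Rounded to nearest $50: Unit 3B $260,200; Unit 4B $101,900; Unit 5A $147,650; Unit 2A $99,700. Sum = $609,450.
Difference $609,400 − $609,450 = −$50 applied to Unit 5A: Unit 5A becomes $147,600.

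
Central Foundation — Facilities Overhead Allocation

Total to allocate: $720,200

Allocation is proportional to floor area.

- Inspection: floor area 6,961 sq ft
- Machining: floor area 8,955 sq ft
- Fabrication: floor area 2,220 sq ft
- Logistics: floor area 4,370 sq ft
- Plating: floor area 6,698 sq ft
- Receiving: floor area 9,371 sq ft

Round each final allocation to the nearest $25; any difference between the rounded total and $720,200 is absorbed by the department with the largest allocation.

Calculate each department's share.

Combined floor area = 38,575.
Pro-rata amounts: Inspection 6,961/38,575 × $720,200 = 129,962.73; Machining 8,955/38,575 × $720,200 = 167,190.95; Fabrication 2,220/38,575 × $720,200 = 41,447.67; Logistics 4,370/38,575 × $720,200 = 81,588.44; Plating 6,698/38,575 × $720,200 = 125,052.48; Receiving 9,371/38,575 × $720,200 = 174,957.72.
After rounding ($25): Inspection $129,975; Machining $167,200; Fabrication $41,450; Logistics $81,600; Plating $125,050; Receiving $174,950. Sum = $720,225.
Difference $720,200 − $720,225 = −$25 applied to largest allocation (Receiving): Receiving becomes $174,925.

Inspection: $129,975; Machining: $167,200; Fabrication: $41,450; Logistics: $81,600; Plating: $125,050; Receiving: $174,925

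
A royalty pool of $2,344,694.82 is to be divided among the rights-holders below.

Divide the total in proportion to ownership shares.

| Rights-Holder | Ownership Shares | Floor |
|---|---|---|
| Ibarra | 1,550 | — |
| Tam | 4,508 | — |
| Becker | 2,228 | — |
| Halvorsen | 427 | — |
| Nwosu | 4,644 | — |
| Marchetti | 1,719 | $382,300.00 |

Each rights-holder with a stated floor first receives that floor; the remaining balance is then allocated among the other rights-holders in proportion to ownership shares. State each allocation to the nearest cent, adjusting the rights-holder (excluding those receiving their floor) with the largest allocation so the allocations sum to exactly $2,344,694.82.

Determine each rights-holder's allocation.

Ibarra: $227,724.19 · Tam: $662,310.09 · Becker: $327,335.15 · Halvorsen: $62,734.34 · Nwosu: $682,291.05 · Marchetti: $382,300.00

Fund the minimums — Marchetti $382,300.00. Residual $1,962,394.82.
Residual split over remaining ownership shares 13,357: Ibarra 227,724.1874 → $227,724.19; Tam 662,310.0882 → $662,310.09; Becker 327,335.1545 → $327,335.15; Halvorsen 62,734.3407 → $62,734.34; Nwosu 682,291.0492 → $682,291.05.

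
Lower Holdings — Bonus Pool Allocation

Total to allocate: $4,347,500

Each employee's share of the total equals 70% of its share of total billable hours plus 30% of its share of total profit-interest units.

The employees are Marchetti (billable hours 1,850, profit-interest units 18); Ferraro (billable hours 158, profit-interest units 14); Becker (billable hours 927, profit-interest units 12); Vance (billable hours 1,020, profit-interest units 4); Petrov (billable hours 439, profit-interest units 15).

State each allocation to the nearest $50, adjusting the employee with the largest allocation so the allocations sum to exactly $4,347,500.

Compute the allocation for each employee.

Marchetti: $1,653,950; Ferraro: $399,250; Becker: $890,450; Vance: $789,250; Petrov: $614,600

Billable hours total 4,394; profit-interest units total 63.
Combined weights (70% billable hours + 30% profit-interest units): Marchetti 0.3804; Ferraro 0.0918; Becker 0.2048; Vance 0.1815; Petrov 0.1414.
Pro-rata amounts: Marchetti 1,653,938.37; Ferraro 399,262.90; Becker 890,461.51; Vance 789,253.54; Petrov 614,583.68.
Rounded to nearest $50: Marchetti $1,653,950; Ferraro $399,250; Becker $890,450; Vance $789,250; Petrov $614,600. Sum = $4,347,500.
Rounded total matches; no reconciliation needed.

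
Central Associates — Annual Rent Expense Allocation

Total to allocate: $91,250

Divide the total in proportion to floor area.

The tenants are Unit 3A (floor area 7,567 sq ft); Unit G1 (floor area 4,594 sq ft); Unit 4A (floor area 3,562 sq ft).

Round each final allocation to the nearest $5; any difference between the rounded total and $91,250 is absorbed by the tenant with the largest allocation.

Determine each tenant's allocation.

Floor area total: 15,723.
Proportional shares: Unit 3A 7,567/15,723 × $91,250 = 43,915.84; Unit G1 4,594/15,723 × $91,250 = 26,661.74; Unit 4A 3,562/15,723 × $91,250 = 20,672.42.
At nearest $5: Unit 3A $43,915; Unit G1 $26,660; Unit 4A $20,670. Sum = $91,245.
Difference $91,250 − $91,245 = +$5 applied to largest allocation (Unit 3A): Unit 3A becomes $43,920.

Unit 3A: $43,920 | Unit G1: $26,660 | Unit 4A: $20,670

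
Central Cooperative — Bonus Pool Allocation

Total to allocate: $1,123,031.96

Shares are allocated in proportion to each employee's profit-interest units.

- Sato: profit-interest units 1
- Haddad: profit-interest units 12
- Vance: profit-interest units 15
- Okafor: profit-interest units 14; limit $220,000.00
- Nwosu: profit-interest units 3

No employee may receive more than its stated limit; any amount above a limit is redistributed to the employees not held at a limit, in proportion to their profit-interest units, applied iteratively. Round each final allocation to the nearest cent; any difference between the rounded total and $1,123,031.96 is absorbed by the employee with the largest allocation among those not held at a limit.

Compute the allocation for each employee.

Sato: $29,130.06; Haddad: $349,560.76; Vance: $436,950.95; Okafor: $220,000.00; Nwosu: $87,390.19

Total profit-interest units = 45.
Proportional shares (ignoring caps): Sato 24,956.2658; Haddad 299,475.1893; Vance 374,343.9867; Okafor 349,387.7209; Nwosu 74,868.7973.
Capped: Okafor ($220,000.00); remaining pool $903,031.96 reallocated over remaining profit-interest units 31.
Redistributed shares: Sato 29,130.0632 → $29,130.06; Haddad 349,560.7587 → $349,560.76; Vance 436,950.9484 → $436,950.95; Nwosu 87,390.1897 → $87,390.19.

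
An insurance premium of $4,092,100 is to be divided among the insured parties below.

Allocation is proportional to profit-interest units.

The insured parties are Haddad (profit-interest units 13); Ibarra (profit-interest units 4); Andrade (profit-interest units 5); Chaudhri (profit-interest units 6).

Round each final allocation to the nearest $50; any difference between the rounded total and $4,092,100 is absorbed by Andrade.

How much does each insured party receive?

Sum of profit-interest units: 28.
Unrounded shares: Haddad 13/28 × $4,092,100 = 1,899,903.57; Ibarra 4/28 × $4,092,100 = 584,585.71; Andrade 5/28 × $4,092,100 = 730,732.14; Chaudhri 6/28 × $4,092,100 = 876,878.57.
After rounding ($50): Haddad $1,899,900; Ibarra $584,600; Andrade $730,750; Chaudhri $876,900. Sum = $4,092,150.
Difference $4,092,100 − $4,092,150 = −$50 applied to Andrade: Andrade becomes $730,700.

Haddad: $1,899,900 | Ibarra: $584,600 | Andrade: $730,700 | Chaudhri: $876,900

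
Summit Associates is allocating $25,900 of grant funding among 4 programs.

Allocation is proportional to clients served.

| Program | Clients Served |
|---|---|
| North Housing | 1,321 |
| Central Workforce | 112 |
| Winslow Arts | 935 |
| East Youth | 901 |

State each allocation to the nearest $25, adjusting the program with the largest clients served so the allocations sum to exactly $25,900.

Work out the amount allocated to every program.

North Housing: $10,475 · Central Workforce: $875 · Winslow Arts: $7,400 · East Youth: $7,150

Sum of clients served: 1,321 + 112 + 935 + 901 = 3,269.
Raw shares: North Housing 10,466.17; Central Workforce 887.37; Winslow Arts 7,407.92; East Youth 7,138.54.
Rounded to nearest $25: North Housing $10,475; Central Workforce $875; Winslow Arts $7,400; East Youth $7,150. Sum = $25,900.
Sum already equals the total — no adjustment.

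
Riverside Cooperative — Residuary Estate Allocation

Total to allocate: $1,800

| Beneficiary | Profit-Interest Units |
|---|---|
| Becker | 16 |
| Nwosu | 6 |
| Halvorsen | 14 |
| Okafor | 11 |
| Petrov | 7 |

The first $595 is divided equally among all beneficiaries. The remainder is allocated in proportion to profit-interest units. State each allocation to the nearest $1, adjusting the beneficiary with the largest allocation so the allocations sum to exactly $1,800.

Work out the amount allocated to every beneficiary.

Equal tier: $595 ÷ 5 = $119 apiece.
Remainder $1,205 by profit-interest units (total 54): Becker 357.04 → $357; Nwosu 133.89 → $134; Halvorsen 312.41 → $312; Okafor 245.46 → $245; Petrov 156.20 → $156.
Rounding difference +$1 on remainder applied to Becker.
Totals: Becker $119 + $358 = $477; Nwosu $119 + $134 = $253; Halvorsen $119 + $312 = $431; Okafor $119 + $245 = $364; Petrov $119 + $156 = $275.

Becker: $477 · Nwosu: $253 · Halvorsen: $431 · Okafor: $364 · Petrov: $275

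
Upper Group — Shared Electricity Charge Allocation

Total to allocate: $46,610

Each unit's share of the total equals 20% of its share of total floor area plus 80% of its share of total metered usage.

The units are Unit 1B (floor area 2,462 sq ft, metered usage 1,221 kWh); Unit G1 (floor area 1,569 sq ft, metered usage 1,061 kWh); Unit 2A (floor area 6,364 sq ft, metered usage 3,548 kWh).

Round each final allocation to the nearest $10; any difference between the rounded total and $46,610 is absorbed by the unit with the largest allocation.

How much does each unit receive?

Unit 1B: $10,020 · Unit G1: $8,190 · Unit 2A: $28,400

Floor area total 10,395; metered usage total 5,830.
Blended shares (20% floor area + 80% metered usage): Unit 1B 0.2149; Unit G1 0.1758; Unit 2A 0.6093.
Proportional shares: Unit 1B 10,017.24; Unit G1 8,193.08; Unit 2A 28,399.68.
After rounding ($10): Unit 1B $10,020; Unit G1 $8,190; Unit 2A $28,400. Sum = $46,610.
Rounded total matches; no reconciliation needed.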